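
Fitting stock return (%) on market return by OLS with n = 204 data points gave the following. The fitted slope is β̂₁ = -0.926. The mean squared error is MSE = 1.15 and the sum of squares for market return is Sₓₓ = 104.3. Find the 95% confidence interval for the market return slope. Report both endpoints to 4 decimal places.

SE(β̂₁) = √(MSE/Sₓₓ) = √(1.15/104.3) = 0.105004.
df = n − 2 = 202.
t* = t_{0.025, 202} = 1.971777.
Margin = t* × SE = 1.971777 × 0.105004 = 0.207045.
CI: -0.926 ± 0.207045 → (-1.1330, -0.7190).
With 95% confidence, each one-unit increase in market return is associated with a change of between -1.1330 and -0.7190 % in stock return.

(-1.1330, -0.7190)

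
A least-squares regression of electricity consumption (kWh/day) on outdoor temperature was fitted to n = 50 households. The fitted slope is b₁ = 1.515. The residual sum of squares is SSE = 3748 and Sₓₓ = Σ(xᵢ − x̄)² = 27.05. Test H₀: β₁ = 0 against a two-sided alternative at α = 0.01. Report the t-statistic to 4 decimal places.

MSE = SSE/(n − 2) = 3748/48 = 78.0833.
SE(b₁) = √(MSE/Sₓₓ) = √(78.0833/27.05) = 1.69901.
t = 1.515 / 1.69901 = 0.8917.
df = n − 2 = 48.
Two-sided p ≈ 0.3770, which is ≥ 0.01, so fail to reject H₀.
The data do not give significant evidence of an association between outdoor temperature and electricity consumption.

t = 0.8917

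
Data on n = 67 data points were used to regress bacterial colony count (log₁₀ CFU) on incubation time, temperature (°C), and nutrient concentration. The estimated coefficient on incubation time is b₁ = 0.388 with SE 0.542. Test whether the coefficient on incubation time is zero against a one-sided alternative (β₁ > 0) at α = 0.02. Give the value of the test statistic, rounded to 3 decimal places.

H₀: β₁ = 0 vs H₁: β₁ > 0.
t = (b₁ − β₁⁰)/SE = 0.388 / 0.542 = 0.716.
df = n − k − 1 = 67 − 3 − 1 = 63.
One-sided p ≈ 0.2384, which is ≥ 0.02, so fail to reject H₀.
The data do not give significant evidence that the true slope on incubation time is positive, holding the other predictors fixed.

t = 0.716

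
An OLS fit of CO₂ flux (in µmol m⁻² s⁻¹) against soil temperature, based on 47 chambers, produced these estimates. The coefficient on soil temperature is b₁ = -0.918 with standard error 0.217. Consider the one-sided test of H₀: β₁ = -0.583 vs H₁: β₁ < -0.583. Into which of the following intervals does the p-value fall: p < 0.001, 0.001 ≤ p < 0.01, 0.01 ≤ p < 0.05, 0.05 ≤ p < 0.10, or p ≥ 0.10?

0.05 ≤ p < 0.10

t = (-0.918 − (-0.583)) / 0.217 = -1.544.
df = n − 2 = 47 − 2 = 45.
One-sided p = P(T_{45} < t) ≈ 0.0648.
So 0.05 ≤ p < 0.10.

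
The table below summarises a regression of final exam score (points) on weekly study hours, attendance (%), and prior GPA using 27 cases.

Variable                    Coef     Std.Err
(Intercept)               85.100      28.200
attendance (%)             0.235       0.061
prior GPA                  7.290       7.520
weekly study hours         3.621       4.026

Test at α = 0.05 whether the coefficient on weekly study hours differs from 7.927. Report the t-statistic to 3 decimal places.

Read off: b = 3.621, SE = 4.026 for weekly study hours.
H₀: β₁ = 7.927 vs H₁: β₁ ≠ 7.927.
t = (3.621 − 7.927) / 4.026 = -1.070.
df = n − k − 1 = 27 − 3 − 1 = 23.
Two-sided p ≈ 0.2959, which is ≥ 0.05, so fail to reject H₀.
The data are consistent with a true slope of 7.927 points per unit of weekly study hours, holding the other predictors fixed.

t = -1.070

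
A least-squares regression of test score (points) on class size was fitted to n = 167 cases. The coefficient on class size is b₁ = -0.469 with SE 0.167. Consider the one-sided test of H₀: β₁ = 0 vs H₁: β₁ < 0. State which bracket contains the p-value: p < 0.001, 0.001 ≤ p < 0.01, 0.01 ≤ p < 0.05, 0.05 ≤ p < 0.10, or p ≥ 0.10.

0.001 ≤ p < 0.01

t = -0.469 / 0.167 = -2.808.
df = n − 2 = 167 − 2 = 165.
One-sided p = P(T_{165} < t) ≈ 0.0028.
So 0.001 ≤ p < 0.01.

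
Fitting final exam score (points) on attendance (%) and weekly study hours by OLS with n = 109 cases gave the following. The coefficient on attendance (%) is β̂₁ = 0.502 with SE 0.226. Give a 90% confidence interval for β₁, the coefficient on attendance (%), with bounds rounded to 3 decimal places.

(0.127, 0.877)

df = n − k − 1 = 109 − 2 − 1 = 106.
t* = t_{0.05, 106} = 1.659356.
Margin = t* × SE = 1.659356 × 0.226 = 0.37501.
CI: 0.502 ± 0.37501 → (0.127, 0.877).
With 90% confidence, each one-unit increase in attendance (%) is associated with a change of between 0.127 and 0.877 points in final exam score, holding the other predictors fixed.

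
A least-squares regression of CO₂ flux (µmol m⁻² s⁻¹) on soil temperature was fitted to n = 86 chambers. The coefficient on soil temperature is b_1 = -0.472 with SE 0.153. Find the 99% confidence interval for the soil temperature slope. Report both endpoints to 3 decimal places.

(-0.875, -0.069)

df = n − 2 = 86 − 2 = 84.
t* = t_{0.005, 84} = 2.635632.
Margin = t* × SE = 2.635632 × 0.153 = 0.40325.
CI: -0.472 ± 0.40325 → (-0.875, -0.069).
With 99% confidence, each one-unit increase in soil temperature is associated with a change of between -0.875 and -0.069 µmol m⁻² s⁻¹ in CO₂ flux.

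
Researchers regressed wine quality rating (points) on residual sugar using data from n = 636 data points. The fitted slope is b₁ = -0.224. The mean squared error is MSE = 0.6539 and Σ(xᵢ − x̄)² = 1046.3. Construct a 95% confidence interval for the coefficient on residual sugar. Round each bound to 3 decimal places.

(-0.273, -0.175)

SE(b₁) = √(MSE/Sₓₓ) = √(0.6539/1046.3) = 0.0249993.
df = n − 2 = 634.
t* = t_{0.025, 634} = 1.963713.
Margin = t* × SE = 1.963713 × 0.0249993 = 0.04909.
CI: -0.224 ± 0.04909 → (-0.273, -0.175).
With 95% confidence, each one-unit increase in residual sugar is associated with a change of between -0.273 and -0.175 points in wine quality rating.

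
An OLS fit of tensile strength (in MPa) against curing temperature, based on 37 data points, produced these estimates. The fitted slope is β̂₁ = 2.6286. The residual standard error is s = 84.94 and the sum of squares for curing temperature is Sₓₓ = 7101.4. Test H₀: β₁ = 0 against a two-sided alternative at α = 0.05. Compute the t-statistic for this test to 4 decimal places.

t = 2.6079

SE(β̂₁) = s/√Sₓₓ = 84.94/√7101.4 = 1.00795.
t = 2.6286 / 1.00795 = 2.6079.
df = n − 2 = 35.
Two-sided p ≈ 0.0133, which is < 0.05, so reject H₀.
There is evidence that curing temperature is associated with tensile strength.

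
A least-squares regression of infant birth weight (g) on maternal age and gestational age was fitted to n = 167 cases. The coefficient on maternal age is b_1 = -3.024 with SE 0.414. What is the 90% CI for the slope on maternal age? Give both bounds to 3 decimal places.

(-3.709, -2.339)

df = n − k − 1 = 167 − 2 − 1 = 164.
t* = t_{0.05, 164} = 1.654198.
Margin = t* × SE = 1.654198 × 0.414 = 0.68484.
CI: -3.024 ± 0.68484 → (-3.709, -2.339).
With 90% confidence, each one-unit increase in maternal age is associated with a change of between -3.709 and -2.339 g in infant birth weight, holding the other predictors fixed.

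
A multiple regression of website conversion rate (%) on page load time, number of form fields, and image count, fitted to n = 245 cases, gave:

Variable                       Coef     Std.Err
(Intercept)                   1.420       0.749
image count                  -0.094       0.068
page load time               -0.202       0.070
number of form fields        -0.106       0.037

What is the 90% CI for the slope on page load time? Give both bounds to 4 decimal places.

(-0.3176, -0.0864)

Read off: b = -0.202, SE = 0.070 for page load time.
df = n − k − 1 = 245 − 3 − 1 = 241.
t* = t_{0.05, 241} = 1.651201.
Margin = t* × SE = 1.651201 × 0.070 = 0.115584.
CI: -0.202 ± 0.115584 → (-0.3176, -0.0864).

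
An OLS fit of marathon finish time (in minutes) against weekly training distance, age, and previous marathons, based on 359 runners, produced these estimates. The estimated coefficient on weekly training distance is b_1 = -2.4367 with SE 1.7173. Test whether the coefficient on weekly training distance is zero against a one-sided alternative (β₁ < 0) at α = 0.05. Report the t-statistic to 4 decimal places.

H₀: β₁ = 0 vs H₁: β₁ < 0.
t = (b_1 − β₁⁰)/SE = -2.4367 / 1.7173 = -1.4189.
df = n − k − 1 = 359 − 3 − 1 = 355.
One-sided p ≈ 0.0784, which is ≥ 0.05, so fail to reject H₀.
The data do not give significant evidence that the true slope on weekly training distance is negative, holding the other predictors fixed.

t = -1.4189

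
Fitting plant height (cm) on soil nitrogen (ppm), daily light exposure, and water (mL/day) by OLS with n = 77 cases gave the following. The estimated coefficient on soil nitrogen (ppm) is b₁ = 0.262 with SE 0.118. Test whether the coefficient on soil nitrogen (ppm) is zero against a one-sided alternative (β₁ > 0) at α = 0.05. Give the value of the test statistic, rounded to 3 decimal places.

t = 2.220

H₀: β₁ = 0 vs H₁: β₁ > 0.
t = (b₁ − β₁⁰)/SE = 0.262 / 0.118 = 2.220.
df = n − k − 1 = 77 − 3 − 1 = 73.
One-sided p ≈ 0.0148, which is < 0.05, so reject H₀.
There is evidence that the true slope on soil nitrogen (ppm) is positive, holding the other predictors fixed.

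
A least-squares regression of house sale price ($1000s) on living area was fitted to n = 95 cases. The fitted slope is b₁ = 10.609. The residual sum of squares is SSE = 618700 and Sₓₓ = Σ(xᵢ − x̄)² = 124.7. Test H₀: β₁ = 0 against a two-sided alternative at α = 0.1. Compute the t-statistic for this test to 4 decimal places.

t = 1.4525

MSE = SSE/(n − 2) = 618700/93 = 6652.69.
SE(b₁) = √(MSE/Sₓₓ) = √(6652.69/124.7) = 7.30408.
t = 10.609 / 7.30408 = 1.4525.
df = n − 2 = 93.
Two-sided p ≈ 0.1497, which is ≥ 0.1, so fail to reject H₀.
The data do not give significant evidence of an association between living area and house sale price.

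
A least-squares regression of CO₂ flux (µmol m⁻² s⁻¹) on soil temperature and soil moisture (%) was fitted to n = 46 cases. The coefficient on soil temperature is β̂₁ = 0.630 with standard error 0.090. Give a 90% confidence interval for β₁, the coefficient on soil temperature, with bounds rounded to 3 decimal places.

df = n − k − 1 = 46 − 2 − 1 = 43.
t* = t_{0.05, 43} = 1.681071.
Margin = t* × SE = 1.681071 × 0.090 = 0.15130.
CI: 0.630 ± 0.15130 → (0.479, 0.781).
With 90% confidence, each one-unit increase in soil temperature is associated with a change of between 0.479 and 0.781 µmol m⁻² s⁻¹ in CO₂ flux, holding the other predictors fixed.

(0.479, 0.781)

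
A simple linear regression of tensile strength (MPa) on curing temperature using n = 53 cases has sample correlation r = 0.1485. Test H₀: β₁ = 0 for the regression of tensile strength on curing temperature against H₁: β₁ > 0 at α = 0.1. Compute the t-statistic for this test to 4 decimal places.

t = r·√(n − 2)/√(1 − r²) = 0.1485·√51/√0.977948 = 1.0724.
df = n − 2 = 51.
One-sided p ≈ 0.1443, which is ≥ 0.1, so fail to reject H₀.
The data do not give significant evidence of a linear association between curing temperature and tensile strength.

t = 1.0724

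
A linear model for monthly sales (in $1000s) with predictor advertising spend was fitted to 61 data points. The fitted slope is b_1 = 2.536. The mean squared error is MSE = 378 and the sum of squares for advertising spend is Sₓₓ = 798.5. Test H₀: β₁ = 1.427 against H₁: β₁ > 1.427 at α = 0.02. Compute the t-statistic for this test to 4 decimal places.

t = 1.6118

SE(b_1) = √(MSE/Sₓₓ) = √(378/798.5) = 0.688032.
t = (2.536 − 1.427) / 0.688032 = 1.6118.
df = n − 2 = 59.
One-sided p ≈ 0.0562, which is ≥ 0.02, so fail to reject H₀.
The data do not give significant evidence that the true slope on advertising spend exceeds 1.427 $1000s per unit.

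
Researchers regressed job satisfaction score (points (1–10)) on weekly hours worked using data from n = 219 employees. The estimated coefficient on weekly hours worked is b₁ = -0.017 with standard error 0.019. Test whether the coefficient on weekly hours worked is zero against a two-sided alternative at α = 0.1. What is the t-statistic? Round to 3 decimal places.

H₀: β₁ = 0 vs H₁: β₁ ≠ 0.
t = (b₁ − β₁⁰)/SE = -0.017 / 0.019 = -0.895.
df = n − 2 = 219 − 2 = 217.
Two-sided p ≈ 0.3719, which is ≥ 0.1, so fail to reject H₀.
The data do not give significant evidence of an association between weekly hours worked and job satisfaction score.

t = -0.895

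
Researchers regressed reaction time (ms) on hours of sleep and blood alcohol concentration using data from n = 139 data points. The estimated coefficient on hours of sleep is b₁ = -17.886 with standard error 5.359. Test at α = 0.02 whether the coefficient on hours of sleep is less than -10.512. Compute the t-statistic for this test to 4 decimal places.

H₀: β₁ = -10.512 vs H₁: β₁ < -10.512.
t = (b₁ − β₁⁰)/SE = (-17.886 − (-10.512)) / 5.359 = -1.3760.
df = n − k − 1 = 139 − 2 − 1 = 136.
One-sided p ≈ 0.0855, which is ≥ 0.02, so fail to reject H₀.
The data do not give significant evidence that the true slope on hours of sleep is below -10.512 ms per unit, holding the other predictors fixed.

t = -1.3760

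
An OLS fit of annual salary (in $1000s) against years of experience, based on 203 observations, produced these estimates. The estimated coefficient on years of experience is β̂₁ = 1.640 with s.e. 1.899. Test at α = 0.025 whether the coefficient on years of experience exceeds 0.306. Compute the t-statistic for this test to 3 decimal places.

t = 0.702

H₀: β₁ = 0.306 vs H₁: β₁ > 0.306.
t = (β̂₁ − β₁⁰)/SE = (1.640 − 0.306) / 1.899 = 0.702.
df = n − 2 = 203 − 2 = 201.
One-sided p ≈ 0.2416, which is ≥ 0.025, so fail to reject H₀.
The data do not give significant evidence that the true slope on years of experience exceeds 0.306 $1000s per unit.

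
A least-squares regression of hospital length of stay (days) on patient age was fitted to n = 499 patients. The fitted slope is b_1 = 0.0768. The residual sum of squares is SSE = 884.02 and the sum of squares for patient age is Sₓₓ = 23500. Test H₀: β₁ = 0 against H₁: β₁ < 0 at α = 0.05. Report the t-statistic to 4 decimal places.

MSE = SSE/(n − 2) = 884.02/497 = 1.77871.
SE(b_1) = √(MSE/Sₓₓ) = √(1.77871/23500) = 0.00869999.
t = 0.0768 / 0.00869999 = 8.8276.
df = n − 2 = 497.
One-sided p ≈ 1.0000, which is ≥ 0.05, so fail to reject H₀.
The data do not give significant evidence that the true slope on patient age is negative.

t = 8.8276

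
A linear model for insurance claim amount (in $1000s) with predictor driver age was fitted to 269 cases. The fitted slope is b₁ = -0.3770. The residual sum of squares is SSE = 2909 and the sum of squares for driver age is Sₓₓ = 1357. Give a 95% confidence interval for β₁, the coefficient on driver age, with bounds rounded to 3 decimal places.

(-0.553, -0.201)

MSE = SSE/(n − 2) = 2909/267 = 10.8951.
SE(b₁) = √(MSE/Sₓₓ) = √(10.8951/1357) = 0.0896038.
df = n − 2 = 267.
t* = t_{0.025, 267} = 1.968889.
Margin = t* × SE = 1.968889 × 0.0896038 = 0.17642.
CI: -0.3770 ± 0.17642 → (-0.553, -0.201).
With 95% confidence, each one-unit increase in driver age is associated with a change of between -0.553 and -0.201 $1000s in insurance claim amount.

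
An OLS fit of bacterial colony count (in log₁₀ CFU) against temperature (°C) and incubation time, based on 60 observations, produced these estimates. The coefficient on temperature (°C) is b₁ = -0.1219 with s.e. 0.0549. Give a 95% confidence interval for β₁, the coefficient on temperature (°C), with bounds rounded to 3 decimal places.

df = n − k − 1 = 60 − 2 − 1 = 57.
t* = t_{0.025, 57} = 2.002465.
Margin = t* × SE = 2.002465 × 0.0549 = 0.10994.
CI: -0.1219 ± 0.10994 → (-0.232, -0.012).
With 95% confidence, each one-unit increase in temperature (°C) is associated with a change of between -0.232 and -0.012 log₁₀ CFU in bacterial colony count, holding the other predictors fixed.

(-0.232, -0.012)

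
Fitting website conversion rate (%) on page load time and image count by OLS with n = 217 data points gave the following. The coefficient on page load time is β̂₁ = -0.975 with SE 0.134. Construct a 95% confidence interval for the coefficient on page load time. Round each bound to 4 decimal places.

(-1.2391, -0.7109)

df = n − k − 1 = 217 − 2 − 1 = 214.
t* = t_{0.025, 214} = 1.971111.
Margin = t* × SE = 1.971111 × 0.134 = 0.264129.
CI: -0.975 ± 0.264129 → (-1.2391, -0.7109).
With 95% confidence, each one-unit increase in page load time is associated with a change of between -1.2391 and -0.7109 % in website conversion rate, holding the other predictors fixed.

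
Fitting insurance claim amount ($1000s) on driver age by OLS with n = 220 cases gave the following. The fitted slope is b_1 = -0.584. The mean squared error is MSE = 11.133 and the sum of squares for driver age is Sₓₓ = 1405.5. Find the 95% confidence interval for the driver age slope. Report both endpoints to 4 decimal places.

SE(b_1) = √(MSE/Sₓₓ) = √(11.133/1405.5) = 0.0890001.
df = n − 2 = 218.
t* = t_{0.025, 218} = 1.970906.
Margin = t* × SE = 1.970906 × 0.0890001 = 0.175411.
CI: -0.584 ± 0.175411 → (-0.7594, -0.4086).
With 95% confidence, each one-unit increase in driver age is associated with a change of between -0.7594 and -0.4086 $1000s in insurance claim amount.

(-0.7594, -0.4086)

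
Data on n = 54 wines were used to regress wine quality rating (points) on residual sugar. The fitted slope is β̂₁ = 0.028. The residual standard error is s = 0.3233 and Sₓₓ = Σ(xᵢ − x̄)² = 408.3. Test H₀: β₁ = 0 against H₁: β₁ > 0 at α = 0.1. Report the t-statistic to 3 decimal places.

SE(β̂₁) = s/√Sₓₓ = 0.3233/√408.3 = 0.0159999.
t = 0.028 / 0.0159999 = 1.750.
df = n − 2 = 52.
One-sided p ≈ 0.0430, which is < 0.1, so reject H₀.
There is evidence that the true slope on residual sugar is positive.

t = 1.750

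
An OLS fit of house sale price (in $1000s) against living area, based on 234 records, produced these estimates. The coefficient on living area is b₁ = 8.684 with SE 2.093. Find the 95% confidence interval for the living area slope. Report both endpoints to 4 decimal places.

(4.5603, 12.8077)

df = n − 2 = 234 − 2 = 232.
t* = t_{0.025, 232} = 1.970242.
Margin = t* × SE = 1.970242 × 2.093 = 4.123716.
CI: 8.684 ± 4.123716 → (4.5603, 12.8077).
With 95% confidence, each one-unit increase in living area is associated with a change of between 4.5603 and 12.8077 $1000s in house sale price.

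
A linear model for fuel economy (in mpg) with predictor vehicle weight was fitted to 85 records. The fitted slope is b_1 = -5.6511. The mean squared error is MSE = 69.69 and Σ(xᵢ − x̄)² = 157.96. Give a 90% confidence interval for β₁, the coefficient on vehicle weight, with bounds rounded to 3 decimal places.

(-6.756, -4.546)

SE(b_1) = √(MSE/Sₓₓ) = √(69.69/157.96) = 0.66422.
df = n − 2 = 83.
t* = t_{0.05, 83} = 1.66342.
Margin = t* × SE = 1.66342 × 0.66422 = 1.10488.
CI: -5.6511 ± 1.10488 → (-6.756, -4.546).
With 90% confidence, each one-unit increase in vehicle weight is associated with a change of between -6.756 and -4.546 mpg in fuel economy.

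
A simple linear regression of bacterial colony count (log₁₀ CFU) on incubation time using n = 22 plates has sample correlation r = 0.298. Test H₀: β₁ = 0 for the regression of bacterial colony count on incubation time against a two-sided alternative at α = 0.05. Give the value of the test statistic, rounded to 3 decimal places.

t = r·√(n − 2)/√(1 − r²) = 0.298·√20/√0.911196 = 1.396.
df = n − 2 = 20.
Two-sided p ≈ 0.1780, which is ≥ 0.05, so fail to reject H₀.
The data do not give significant evidence of a linear association between incubation time and bacterial colony count.

t = 1.396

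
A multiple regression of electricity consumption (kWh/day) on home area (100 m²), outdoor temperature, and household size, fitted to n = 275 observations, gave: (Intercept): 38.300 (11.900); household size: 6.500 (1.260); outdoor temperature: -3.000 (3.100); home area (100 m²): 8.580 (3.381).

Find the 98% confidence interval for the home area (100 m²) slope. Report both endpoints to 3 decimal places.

(0.668, 16.492)

Read off: b = 8.580, SE = 3.381 for home area (100 m²).
df = n − k − 1 = 275 − 3 − 1 = 271.
t* = t_{0.01, 271} = 2.340187.
Margin = t* × SE = 2.340187 × 3.381 = 7.91217.
CI: 8.580 ± 7.91217 → (0.668, 16.492).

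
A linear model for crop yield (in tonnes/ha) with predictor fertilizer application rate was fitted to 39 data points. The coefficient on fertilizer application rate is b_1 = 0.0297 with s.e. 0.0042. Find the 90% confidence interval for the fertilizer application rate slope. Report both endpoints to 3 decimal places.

df = n − 2 = 39 − 2 = 37.
t* = t_{0.05, 37} = 1.687094.
Margin = t* × SE = 1.687094 × 0.0042 = 0.00709.
CI: 0.0297 ± 0.00709 → (0.023, 0.037).
With 90% confidence, each one-unit increase in fertilizer application rate is associated with a change of between 0.023 and 0.037 tonnes/ha in crop yield.

(0.023, 0.037)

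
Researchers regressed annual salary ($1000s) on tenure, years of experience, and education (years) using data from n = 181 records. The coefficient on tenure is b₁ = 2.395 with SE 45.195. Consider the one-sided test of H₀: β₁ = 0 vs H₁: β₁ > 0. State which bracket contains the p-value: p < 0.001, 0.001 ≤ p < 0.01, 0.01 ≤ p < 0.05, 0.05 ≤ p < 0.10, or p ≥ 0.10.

p ≥ 0.10

t = 2.395 / 45.195 = 0.053.
df = n − k − 1 = 181 − 3 − 1 = 177.
One-sided p = P(T_{177} > t) ≈ 0.4789.
So p ≥ 0.10.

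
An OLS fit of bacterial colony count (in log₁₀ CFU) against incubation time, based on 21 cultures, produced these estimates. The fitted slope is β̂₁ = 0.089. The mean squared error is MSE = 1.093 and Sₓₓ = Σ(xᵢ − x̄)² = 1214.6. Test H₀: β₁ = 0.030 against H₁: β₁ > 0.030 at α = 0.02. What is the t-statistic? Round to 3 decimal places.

SE(β̂₁) = √(MSE/Sₓₓ) = √(1.093/1214.6) = 0.0299981.
t = (0.089 − 0.030) / 0.0299981 = 1.967.
df = n − 2 = 19.
One-sided p ≈ 0.0320, which is ≥ 0.02, so fail to reject H₀.
The data do not give significant evidence that the true slope on incubation time exceeds 0.030 log₁₀ CFU per unit.

t = 1.967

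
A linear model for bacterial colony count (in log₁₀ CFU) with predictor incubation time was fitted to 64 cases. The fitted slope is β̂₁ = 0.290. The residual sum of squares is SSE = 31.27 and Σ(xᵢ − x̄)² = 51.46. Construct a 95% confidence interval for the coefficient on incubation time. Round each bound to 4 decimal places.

MSE = SSE/(n − 2) = 31.27/62 = 0.504355.
SE(β̂₁) = √(MSE/Sₓₓ) = √(0.504355/51.46) = 0.0989995.
df = n − 2 = 62.
t* = t_{0.025, 62} = 1.998972.
Margin = t* × SE = 1.998972 × 0.0989995 = 0.197897.
CI: 0.290 ± 0.197897 → (0.0921, 0.4879).
With 95% confidence, each one-unit increase in incubation time is associated with a change of between 0.0921 and 0.4879 log₁₀ CFU in bacterial colony count.

(0.0921, 0.4879)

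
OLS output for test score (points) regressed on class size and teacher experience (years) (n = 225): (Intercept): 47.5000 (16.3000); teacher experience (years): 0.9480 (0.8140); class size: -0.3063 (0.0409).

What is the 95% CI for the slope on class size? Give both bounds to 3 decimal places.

(-0.387, -0.226)

Read off: b = -0.3063, SE = 0.0409 for class size.
df = n − k − 1 = 225 − 2 − 1 = 222.
t* = t_{0.025, 222} = 1.970707.
Margin = t* × SE = 1.970707 × 0.0409 = 0.08060.
CI: -0.3063 ± 0.08060 → (-0.387, -0.226).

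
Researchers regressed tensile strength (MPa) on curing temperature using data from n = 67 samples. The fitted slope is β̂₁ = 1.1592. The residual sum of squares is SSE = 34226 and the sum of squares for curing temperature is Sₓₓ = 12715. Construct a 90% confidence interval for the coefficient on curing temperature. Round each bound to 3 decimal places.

(0.820, 1.499)

MSE = SSE/(n − 2) = 34226/65 = 526.554.
SE(β̂₁) = √(MSE/Sₓₓ) = √(526.554/12715) = 0.203499.
df = n − 2 = 65.
t* = t_{0.05, 65} = 1.668636.
Margin = t* × SE = 1.668636 × 0.203499 = 0.33957.
CI: 1.1592 ± 0.33957 → (0.820, 1.499).
With 90% confidence, each one-unit increase in curing temperature is associated with a change of between 0.820 and 1.499 MPa in tensile strength.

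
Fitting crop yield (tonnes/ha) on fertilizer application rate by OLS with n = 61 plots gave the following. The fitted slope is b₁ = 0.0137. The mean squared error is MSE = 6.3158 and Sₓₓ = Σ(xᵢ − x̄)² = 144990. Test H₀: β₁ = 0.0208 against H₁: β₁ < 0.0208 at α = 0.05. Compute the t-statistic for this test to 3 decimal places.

t = -1.076

SE(b₁) = √(MSE/Sₓₓ) = √(6.3158/144990) = 0.00660002.
t = (0.0137 − 0.0208) / 0.00660002 = -1.076.
df = n − 2 = 59.
One-sided p ≈ 0.1432, which is ≥ 0.05, so fail to reject H₀.
The data do not give significant evidence that the true slope on fertilizer application rate is below 0.0208 tonnes/ha per unit.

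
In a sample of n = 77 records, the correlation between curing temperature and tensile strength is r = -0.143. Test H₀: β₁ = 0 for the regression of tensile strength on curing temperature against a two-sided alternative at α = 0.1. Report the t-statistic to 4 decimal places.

t = -1.2513

t = r·√(n − 2)/√(1 − r²) = -0.143·√75/√0.979551 = -1.2513.
df = n − 2 = 75.
Two-sided p ≈ 0.2147, which is ≥ 0.1, so fail to reject H₀.
The data do not give significant evidence of a linear association between curing temperature and tensile strength.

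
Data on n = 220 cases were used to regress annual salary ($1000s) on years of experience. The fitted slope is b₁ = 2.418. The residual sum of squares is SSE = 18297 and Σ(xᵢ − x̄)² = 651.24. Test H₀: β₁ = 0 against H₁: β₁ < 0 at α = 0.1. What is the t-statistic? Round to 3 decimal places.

MSE = SSE/(n − 2) = 18297/218 = 83.9312.
SE(b₁) = √(MSE/Sₓₓ) = √(83.9312/651.24) = 0.358997.
t = 2.418 / 0.358997 = 6.735.
df = n − 2 = 218.
One-sided p ≈ 1.0000, which is ≥ 0.1, so fail to reject H₀.
The data do not give significant evidence that the true slope on years of experience is negative.

t = 6.735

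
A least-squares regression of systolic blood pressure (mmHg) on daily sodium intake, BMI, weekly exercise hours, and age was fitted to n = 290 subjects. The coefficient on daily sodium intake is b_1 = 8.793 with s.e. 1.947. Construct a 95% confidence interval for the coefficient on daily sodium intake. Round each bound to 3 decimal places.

(4.961, 12.625)

df = n − k − 1 = 290 − 4 − 1 = 285.
t* = t_{0.025, 285} = 1.968323.
Margin = t* × SE = 1.968323 × 1.947 = 3.83232.
CI: 8.793 ± 3.83232 → (4.961, 12.625).
With 95% confidence, each one-unit increase in daily sodium intake is associated with a change of between 4.961 and 12.625 mmHg in systolic blood pressure, holding the other predictors fixed.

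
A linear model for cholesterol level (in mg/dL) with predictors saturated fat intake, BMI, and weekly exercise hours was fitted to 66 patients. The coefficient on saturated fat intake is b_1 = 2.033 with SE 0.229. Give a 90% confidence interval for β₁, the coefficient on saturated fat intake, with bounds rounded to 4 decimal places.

df = n − k − 1 = 66 − 3 − 1 = 62.
t* = t_{0.05, 62} = 1.669804.
Margin = t* × SE = 1.669804 × 0.229 = 0.382385.
CI: 2.033 ± 0.382385 → (1.6506, 2.4154).
With 90% confidence, each one-unit increase in saturated fat intake is associated with a change of between 1.6506 and 2.4154 mg/dL in cholesterol level, holding the other predictors fixed.

(1.6506, 2.4154)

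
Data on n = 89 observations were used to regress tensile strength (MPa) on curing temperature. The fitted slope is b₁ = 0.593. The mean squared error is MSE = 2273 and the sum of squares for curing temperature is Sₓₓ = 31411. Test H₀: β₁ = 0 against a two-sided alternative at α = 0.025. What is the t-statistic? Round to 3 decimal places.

SE(b₁) = √(MSE/Sₓₓ) = √(2273/31411) = 0.269004.
t = 0.593 / 0.269004 = 2.204.
df = n − 2 = 87.
Two-sided p ≈ 0.0301, which is ≥ 0.025, so fail to reject H₀.
The data do not give significant evidence of an association between curing temperature and tensile strength.

t = 2.204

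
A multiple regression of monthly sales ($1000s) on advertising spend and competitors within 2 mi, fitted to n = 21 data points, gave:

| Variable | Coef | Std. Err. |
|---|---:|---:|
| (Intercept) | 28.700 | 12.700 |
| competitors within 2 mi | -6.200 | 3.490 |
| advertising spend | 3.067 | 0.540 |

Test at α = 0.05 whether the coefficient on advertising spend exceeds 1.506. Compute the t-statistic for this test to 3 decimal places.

Read off: b = 3.067, SE = 0.540 for advertising spend.
H₀: β₁ = 1.506 vs H₁: β₁ > 1.506.
t = (3.067 − 1.506) / 0.540 = 2.891.
df = n − k − 1 = 21 − 2 − 1 = 18.
One-sided p ≈ 0.0049, which is < 0.05, so reject H₀.
There is evidence that the true slope on advertising spend exceeds 1.506 $1000s per unit, holding the other predictors fixed.

t = 2.891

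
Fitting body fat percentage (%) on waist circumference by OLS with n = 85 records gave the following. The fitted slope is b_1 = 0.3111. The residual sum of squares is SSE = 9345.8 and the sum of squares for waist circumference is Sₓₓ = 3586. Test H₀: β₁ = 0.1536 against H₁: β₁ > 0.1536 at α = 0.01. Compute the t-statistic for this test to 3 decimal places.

MSE = SSE/(n − 2) = 9345.8/83 = 112.6.
SE(b_1) = √(MSE/Sₓₓ) = √(112.6/3586) = 0.1772.
t = (0.3111 − 0.1536) / 0.1772 = 0.889.
df = n − 2 = 83.
One-sided p ≈ 0.1883, which is ≥ 0.01, so fail to reject H₀.
The data do not give significant evidence that the true slope on waist circumference exceeds 0.1536 % per unit.

t = 0.889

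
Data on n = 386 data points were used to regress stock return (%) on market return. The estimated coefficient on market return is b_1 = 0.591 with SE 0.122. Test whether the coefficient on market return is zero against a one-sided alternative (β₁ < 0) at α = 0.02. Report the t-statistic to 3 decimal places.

t = 4.844

H₀: β₁ = 0 vs H₁: β₁ < 0.
t = (b_1 − β₁⁰)/SE = 0.591 / 0.122 = 4.844.
df = n − 2 = 386 − 2 = 384.
One-sided p ≈ 1.0000, which is ≥ 0.02, so fail to reject H₀.
The data do not give significant evidence that the true slope on market return is negative.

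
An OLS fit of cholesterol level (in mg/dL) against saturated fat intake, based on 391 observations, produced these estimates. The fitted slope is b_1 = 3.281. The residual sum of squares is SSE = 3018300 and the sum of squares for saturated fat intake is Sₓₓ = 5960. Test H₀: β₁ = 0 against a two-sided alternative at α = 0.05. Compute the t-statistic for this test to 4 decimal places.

t = 2.8756

MSE = SSE/(n − 2) = 3018300/389 = 7759.13.
SE(b_1) = √(MSE/Sₓₓ) = √(7759.13/5960) = 1.14099.
t = 3.281 / 1.14099 = 2.8756.
df = n − 2 = 389.
Two-sided p ≈ 0.0043, which is < 0.05, so reject H₀.
There is evidence that saturated fat intake is associated with cholesterol level.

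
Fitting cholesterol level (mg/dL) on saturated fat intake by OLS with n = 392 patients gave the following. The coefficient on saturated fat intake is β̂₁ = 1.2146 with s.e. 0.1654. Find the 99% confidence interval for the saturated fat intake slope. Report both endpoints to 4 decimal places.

(0.7865, 1.6427)

df = n − 2 = 392 − 2 = 390.
t* = t_{0.005, 390} = 2.588494.
Margin = t* × SE = 2.588494 × 0.1654 = 0.428137.
CI: 1.2146 ± 0.428137 → (0.7865, 1.6427).
With 99% confidence, each one-unit increase in saturated fat intake is associated with a change of between 0.7865 and 1.6427 mg/dL in cholesterol level.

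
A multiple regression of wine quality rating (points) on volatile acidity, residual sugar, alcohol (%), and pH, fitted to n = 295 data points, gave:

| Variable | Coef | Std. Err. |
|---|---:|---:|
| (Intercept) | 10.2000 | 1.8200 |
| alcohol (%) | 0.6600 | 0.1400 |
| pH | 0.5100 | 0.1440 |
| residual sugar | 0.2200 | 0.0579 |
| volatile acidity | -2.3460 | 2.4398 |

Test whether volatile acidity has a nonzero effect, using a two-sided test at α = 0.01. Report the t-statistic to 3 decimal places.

t = -0.962

Read off: b = -2.3460, SE = 2.4398 for volatile acidity.
H₀: β₁ = 0 vs H₁: β₁ ≠ 0.
t = -2.3460 / 2.4398 = -0.962.
df = n − k − 1 = 295 − 4 − 1 = 290.
Two-sided p ≈ 0.3371, which is ≥ 0.01, so fail to reject H₀.
The data do not give significant evidence of an association between volatile acidity and wine quality rating, after adjusting for the other predictors.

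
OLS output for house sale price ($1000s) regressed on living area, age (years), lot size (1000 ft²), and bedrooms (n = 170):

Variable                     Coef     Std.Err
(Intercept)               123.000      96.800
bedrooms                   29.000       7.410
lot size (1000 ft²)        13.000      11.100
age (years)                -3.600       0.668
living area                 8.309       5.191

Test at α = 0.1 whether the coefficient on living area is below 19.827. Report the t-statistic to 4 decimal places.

t = -2.2188

Read off: b = 8.309, SE = 5.191 for living area.
H₀: β₁ = 19.827 vs H₁: β₁ < 19.827.
t = (8.309 − 19.827) / 5.191 = -2.2188.
df = n − k − 1 = 170 − 4 − 1 = 165.
One-sided p ≈ 0.0139, which is < 0.1, so reject H₀.
There is evidence that the true slope on living area is below 19.827 $1000s per unit, holding the other predictors fixed.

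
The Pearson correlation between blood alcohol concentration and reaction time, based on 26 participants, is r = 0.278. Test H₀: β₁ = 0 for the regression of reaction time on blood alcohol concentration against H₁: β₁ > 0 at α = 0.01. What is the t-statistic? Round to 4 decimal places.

t = 1.4178

t = r·√(n − 2)/√(1 − r²) = 0.278·√24/√0.922716 = 1.4178.
df = n − 2 = 24.
One-sided p ≈ 0.0846, which is ≥ 0.01, so fail to reject H₀.
The data do not give significant evidence of a linear association between blood alcohol concentration and reaction time.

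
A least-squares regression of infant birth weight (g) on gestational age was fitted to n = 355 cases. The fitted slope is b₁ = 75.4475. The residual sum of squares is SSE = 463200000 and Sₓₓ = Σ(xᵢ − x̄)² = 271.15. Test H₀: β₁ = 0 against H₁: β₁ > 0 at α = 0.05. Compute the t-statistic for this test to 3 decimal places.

MSE = SSE/(n − 2) = 463200000/353 = 1.31218e+06.
SE(b₁) = √(MSE/Sₓₓ) = √(1.31218e+06/271.15) = 69.5652.
t = 75.4475 / 69.5652 = 1.085.
df = n − 2 = 353.
One-sided p ≈ 0.1394, which is ≥ 0.05, so fail to reject H₀.
The data do not give significant evidence that the true slope on gestational age is positive.

t = 1.085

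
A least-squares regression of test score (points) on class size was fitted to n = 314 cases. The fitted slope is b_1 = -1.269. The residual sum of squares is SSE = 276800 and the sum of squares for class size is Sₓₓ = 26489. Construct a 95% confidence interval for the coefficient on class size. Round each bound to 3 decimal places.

(-1.629, -0.909)

MSE = SSE/(n − 2) = 276800/312 = 887.179.
SE(b_1) = √(MSE/Sₓₓ) = √(887.179/26489) = 0.183009.
df = n − 2 = 312.
t* = t_{0.025, 312} = 1.967596.
Margin = t* × SE = 1.967596 × 0.183009 = 0.36009.
CI: -1.269 ± 0.36009 → (-1.629, -0.909).
With 95% confidence, each one-unit increase in class size is associated with a change of between -1.629 and -0.909 points in test score.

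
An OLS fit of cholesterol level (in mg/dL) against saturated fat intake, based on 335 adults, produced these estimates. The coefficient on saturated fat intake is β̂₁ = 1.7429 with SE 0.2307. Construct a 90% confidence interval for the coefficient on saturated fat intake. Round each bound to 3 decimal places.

(1.362, 2.123)

df = n − 2 = 335 − 2 = 333.
t* = t_{0.05, 333} = 1.649442.
Margin = t* × SE = 1.649442 × 0.2307 = 0.38053.
CI: 1.7429 ± 0.38053 → (1.362, 2.123).
With 90% confidence, each one-unit increase in saturated fat intake is associated with a change of between 1.362 and 2.123 mg/dL in cholesterol level.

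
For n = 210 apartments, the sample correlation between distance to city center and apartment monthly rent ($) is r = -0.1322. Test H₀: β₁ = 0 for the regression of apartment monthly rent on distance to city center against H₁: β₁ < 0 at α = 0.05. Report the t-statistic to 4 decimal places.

t = r·√(n − 2)/√(1 − r²) = -0.1322·√208/√0.982523 = -1.9235.
df = n − 2 = 208.
One-sided p ≈ 0.0279, which is < 0.05, so reject H₀.
There is evidence of a linear association between distance to city center and apartment monthly rent.

t = -1.9235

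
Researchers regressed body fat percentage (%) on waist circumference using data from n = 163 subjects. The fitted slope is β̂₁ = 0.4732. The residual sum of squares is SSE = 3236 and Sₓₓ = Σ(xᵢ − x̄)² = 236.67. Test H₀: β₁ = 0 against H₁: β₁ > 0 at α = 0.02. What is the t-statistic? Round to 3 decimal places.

MSE = SSE/(n − 2) = 3236/161 = 20.0994.
SE(β̂₁) = √(MSE/Sₓₓ) = √(20.0994/236.67) = 0.29142.
t = 0.4732 / 0.29142 = 1.624.
df = n − 2 = 161.
One-sided p ≈ 0.0532, which is ≥ 0.02, so fail to reject H₀.
The data do not give significant evidence that the true slope on waist circumference is positive.

t = 1.624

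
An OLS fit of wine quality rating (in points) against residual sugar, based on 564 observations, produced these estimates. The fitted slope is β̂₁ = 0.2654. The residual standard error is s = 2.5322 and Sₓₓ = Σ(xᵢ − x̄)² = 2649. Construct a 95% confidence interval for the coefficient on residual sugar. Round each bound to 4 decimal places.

(0.1688, 0.3620)

SE(β̂₁) = s/√Sₓₓ = 2.5322/√2649 = 0.0491991.
df = n − 2 = 562.
t* = t_{0.025, 562} = 1.964194.
Margin = t* × SE = 1.964194 × 0.0491991 = 0.096637.
CI: 0.2654 ± 0.096637 → (0.1688, 0.3620).
With 95% confidence, each one-unit increase in residual sugar is associated with a change of between 0.1688 and 0.3620 points in wine quality rating.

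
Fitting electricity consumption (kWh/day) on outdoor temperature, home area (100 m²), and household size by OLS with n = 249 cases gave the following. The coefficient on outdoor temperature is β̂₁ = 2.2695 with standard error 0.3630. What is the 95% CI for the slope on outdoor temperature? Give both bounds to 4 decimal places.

df = n − k − 1 = 249 − 3 − 1 = 245.
t* = t_{0.025, 245} = 1.969694.
Margin = t* × SE = 1.969694 × 0.3630 = 0.714999.
CI: 2.2695 ± 0.714999 → (1.5545, 2.9845).
With 95% confidence, each one-unit increase in outdoor temperature is associated with a change of between 1.5545 and 2.9845 kWh/day in electricity consumption, holding the other predictors fixed.

(1.5545, 2.9845)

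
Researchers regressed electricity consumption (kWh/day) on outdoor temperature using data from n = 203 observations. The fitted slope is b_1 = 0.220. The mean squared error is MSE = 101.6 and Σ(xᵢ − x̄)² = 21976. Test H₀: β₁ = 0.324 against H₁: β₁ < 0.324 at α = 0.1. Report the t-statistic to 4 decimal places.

t = -1.5295

SE(b_1) = √(MSE/Sₓₓ) = √(101.6/21976) = 0.0679943.
t = (0.220 − 0.324) / 0.0679943 = -1.5295.
df = n − 2 = 201.
One-sided p ≈ 0.0639, which is < 0.1, so reject H₀.
There is evidence that the true slope on outdoor temperature is below 0.324 kWh/day per unit.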